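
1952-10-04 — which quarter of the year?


Month: October (month 10)
Q1: Jan-Mar, Q2: Apr-Jun, Q3: Jul-Sep, Q4: Oct-Dec

Q4


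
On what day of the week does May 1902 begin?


Target: May 1, 1902
Anchor: Jan 1, 1902. With p = 1902 - 1 = 1901: (p + p//4 - p//100 + p//400) mod 7 = (1901 + 475 - 19 + 4) mod 7 = 2361 mod 7 = 2 -> Wednesday (Mon=0 ... Sun=6)
Days before May (Jan-Apr): 120 days
Weekday index = (2 + 120) mod 7 = 3

Thursday


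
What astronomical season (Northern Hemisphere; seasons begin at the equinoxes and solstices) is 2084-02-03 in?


Date: February 3
Astronomical Winter (approx.; exact equinox/solstice day varies by year): December 21 to March 19
February 3 falls within the Winter window

Winter


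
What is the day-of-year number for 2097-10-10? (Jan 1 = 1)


Date: October 10, 2097
Days in months 1 through 9: 273
Plus 10 days in October

Day of year: 283


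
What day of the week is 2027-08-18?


Date: August 18, 2027
Anchor: Jan 1, 2027. With p = 2027 - 1 = 2026: (p + p//4 - p//100 + p//400) mod 7 = (2026 + 506 - 20 + 5) mod 7 = 2517 mod 7 = 4 -> Friday (Mon=0 ... Sun=6)
Days before August (Jan-Jul): 212; offset = 212 + 18 - 1 = 229
Weekday index = (4 + 229) mod 7 = 2

Day of the week: Wednesday


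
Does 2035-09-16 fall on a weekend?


Anchor: Jan 1, 2035. With p = 2035 - 1 = 2034: (p + p//4 - p//100 + p//400) mod 7 = (2034 + 508 - 20 + 5) mod 7 = 2527 mod 7 = 0 -> Monday (Mon=0 ... Sun=6)
Day of year: 259; offset = 258
Weekday index = (0 + 258) mod 7 = 6 -> Sunday
Weekend days: Saturday, Sunday

Yes


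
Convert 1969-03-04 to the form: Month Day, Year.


ISO 1969-03-04 parses as year=1969, month=03, day=04
Month 3 -> March

March 4, 1969


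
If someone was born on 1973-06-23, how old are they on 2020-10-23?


Birth: 1973-06-23
Reference: 2020-10-23
Year difference: 2020 - 1973 = 47

47 years old


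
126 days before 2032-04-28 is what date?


Start: 2032-04-28, subtract 126 days
Back 28 days from April 28 reaches March 31, 2032 -> 98 left
March 2032 has 31 days -> back to February 29, 2032 -> 67 left
February 2032 has 29 days -> back to January 31, 2032 -> 38 left
January 2032 has 31 days -> back to December 31, 2031 -> 7 left
December 2031: 31 - 7 = 24 -> lands on December 24

Result: 2031-12-24


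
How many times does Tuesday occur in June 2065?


June 2065 has 30 days
Anchor: Jan 1, 2065. With p = 2065 - 1 = 2064: (p + p//4 - p//100 + p//400) mod 7 = (2064 + 516 - 20 + 5) mod 7 = 2565 mod 7 = 3 -> Thursday (Mon=0 ... Sun=6)
Days before June (Jan-May): 151; June 1 index = (3 + 151) mod 7 = 0 -> Monday
First Tuesday is June 2
Tuesdays: 2, 9, 16, 23, 30

5 Tuesdays


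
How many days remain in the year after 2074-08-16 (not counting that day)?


Day of year: 228 of 365
Remaining = 365 - 228

137 days


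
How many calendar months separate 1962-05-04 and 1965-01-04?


From May 1962 to January 1965
3 years * 12 = 36 months, minus 4 months = 32

32 months


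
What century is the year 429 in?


Century = (year - 1) // 100 + 1
= (429 - 1) // 100 + 1
= 428 // 100 + 1
= 4 + 1

5th century


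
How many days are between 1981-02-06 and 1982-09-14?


From 1981-02-06 to 1982-09-14
1981-02-06: days before February = 31; day of year = 31 + 6 = 37
1982-09-14: days before September = 31 + 28 + 31 + 30 + 31 + 30 + 31 + 31 = 243 (1982 is not a leap year); day of year = 243 + 14 = 257
Rest of 1981: 365 - 37 = 328
Total = 328 + 257 = 585

585 days


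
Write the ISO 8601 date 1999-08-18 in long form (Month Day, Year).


ISO 1999-08-18 parses as year=1999, month=08, day=18
Month 8 -> August

August 18, 1999


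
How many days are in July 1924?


July 1924

31 days


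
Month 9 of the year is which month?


Month 9 of 12

September


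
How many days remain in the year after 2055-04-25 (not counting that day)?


Day of year: 115 of 365
Remaining = 365 - 115

250 days


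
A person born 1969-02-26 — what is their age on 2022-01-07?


Birth: 1969-02-26
Reference: 2022-01-07
Year difference: 2022 - 1969 = 53
Birthday not yet reached in 2022, subtract 1

52 years old


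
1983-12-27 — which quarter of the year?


Month: December (month 12)
Q1: Jan-Mar, Q2: Apr-Jun, Q3: Jul-Sep, Q4: Oct-Dec

Q4


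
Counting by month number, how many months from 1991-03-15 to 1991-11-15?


From March 1991 to November 1991
0 years * 12 = 0 months, plus 8 months = 8

8 months


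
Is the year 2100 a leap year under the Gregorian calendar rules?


Gregorian leap year rule: divisible by 4, but not by 100, unless also by 400.
2100 is divisible by 100 but not 400 -> not a leap year

No


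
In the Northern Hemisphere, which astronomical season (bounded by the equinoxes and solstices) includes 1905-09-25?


Date: September 25
Astronomical Autumn (approx.; exact equinox/solstice day varies by year): September 22 to December 20
September 25 falls within the Autumn window

Autumn


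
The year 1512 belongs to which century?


Century = (year - 1) // 100 + 1
= (1512 - 1) // 100 + 1
= 1511 // 100 + 1
= 15 + 1

16th century


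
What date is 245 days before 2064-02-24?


Start: 2064-02-24, subtract 245 days
Back 24 days from February 24 reaches January 31, 2064 -> 221 left
January 2064 has 31 days -> back to December 31, 2063 -> 190 left
December 2063 has 31 days -> back to November 30, 2063 -> 159 left
November 2063 has 30 days -> back to October 31, 2063 -> 129 left
October 2063 has 31 days -> back to September 30, 2063 -> 98 left
September 2063 has 30 days -> back to August 31, 2063 -> 68 left
August 2063 has 31 days -> back to July 31, 2063 -> 37 left
July 2063 has 31 days -> back to June 30, 2063 -> 6 left
June 2063: 30 - 6 = 24 -> lands on June 24

Result: 2063-06-24


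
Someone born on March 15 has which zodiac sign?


Date: March 15
Conventional tropical zodiac dates: Pisces from February 19 onward; Aries starts March 21
March 15 falls within the Pisces range

Pisces


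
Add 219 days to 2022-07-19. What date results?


Start: 2022-07-19, add 219 days
July 2022 has 31 days: 31 - 19 = 12 days to July 31 -> 207 left
August 2022 has 31 days -> 176 left
September 2022 has 30 days -> 146 left
October 2022 has 31 days -> 115 left
November 2022 has 30 days -> 85 left
December 2022 has 31 days -> 54 left
January 2023 has 31 days -> 23 left
February 2023: 23 <= 28 -> lands on February 23

Result: 2023-02-23


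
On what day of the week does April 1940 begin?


Target: April 1, 1940
Anchor: Jan 1, 1940. With p = 1940 - 1 = 1939: (p + p//4 - p//100 + p//400) mod 7 = (1939 + 484 - 19 + 4) mod 7 = 2408 mod 7 = 0 -> Monday (Mon=0 ... Sun=6)
Days before April (Jan-Mar): 91 days
Weekday index = (0 + 91) mod 7 = 0

Monday


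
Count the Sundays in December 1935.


December 1935 has 31 days
Anchor: Jan 1, 1935. With p = 1935 - 1 = 1934: (p + p//4 - p//100 + p//400) mod 7 = (1934 + 483 - 19 + 4) mod 7 = 2402 mod 7 = 1 -> Tuesday (Mon=0 ... Sun=6)
Days before December (Jan-Nov): 334; December 1 index = (1 + 334) mod 7 = 6 -> Sunday
First Sunday is December 1
Sundays: 1, 8, 15, 22, 29

5 Sundays


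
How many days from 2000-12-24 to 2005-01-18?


From 2000-12-24 to 2005-01-18
2000-12-24: days before December = 31 + 29 + 31 + 30 + 31 + 30 + 31 + 31 + 30 + 31 + 30 = 335 (2000 is a leap year); day of year = 335 + 24 = 359
2005-01-18: day of year = 18
Rest of 2000: 366 - 359 = 7
Full years 2001 (365), 2002 (365), 2003 (365), 2004 (366): 1461
Total = 7 + 1461 + 18 = 1486

1486 days


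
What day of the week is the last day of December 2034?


December 2034 has 31 days
Anchor: Jan 1, 2034. With p = 2034 - 1 = 2033: (p + p//4 - p//100 + p//400) mod 7 = (2033 + 508 - 20 + 5) mod 7 = 2526 mod 7 = 6 -> Sunday (Mon=0 ... Sun=6)
Days before December (Jan-Nov): 334; December 1 index = (6 + 334) mod 7 = 4 -> Friday
Last day offset: 31 - 1 = 30 days
Weekday index = (4 + 30) mod 7 = 6

Sunday, December 31


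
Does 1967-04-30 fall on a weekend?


Anchor: Jan 1, 1967. With p = 1967 - 1 = 1966: (p + p//4 - p//100 + p//400) mod 7 = (1966 + 491 - 19 + 4) mod 7 = 2442 mod 7 = 6 -> Sunday (Mon=0 ... Sun=6)
Day of year: 120; offset = 119
Weekday index = (6 + 119) mod 7 = 6 -> Sunday
Weekend days: Saturday, Sunday

Yes


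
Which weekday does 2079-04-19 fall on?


Date: April 19, 2079
Anchor: Jan 1, 2079. With p = 2079 - 1 = 2078: (p + p//4 - p//100 + p//400) mod 7 = (2078 + 519 - 20 + 5) mod 7 = 2582 mod 7 = 6 -> Sunday (Mon=0 ... Sun=6)
Days before April (Jan-Mar): 90; offset = 90 + 19 - 1 = 108
Weekday index = (6 + 108) mod 7 = 2

Day of the week: Wednesday


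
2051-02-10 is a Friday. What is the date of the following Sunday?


Current: Friday
Target: Sunday
Days ahead: 2

Next Sunday: 2051-02-12


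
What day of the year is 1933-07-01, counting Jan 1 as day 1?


Date: July 1, 1933
Days in months 1 through 6: 181
Plus 1 days in July

Day of year: 182


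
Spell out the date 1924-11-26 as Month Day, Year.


ISO 1924-11-26 parses as year=1924, month=11, day=26
Month 11 -> November

November 26, 1924


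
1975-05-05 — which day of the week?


Date: May 5, 1975
Anchor: Jan 1, 1975. With p = 1975 - 1 = 1974: (p + p//4 - p//100 + p//400) mod 7 = (1974 + 493 - 19 + 4) mod 7 = 2452 mod 7 = 2 -> Wednesday (Mon=0 ... Sun=6)
Days before May (Jan-Apr): 120; offset = 120 + 5 - 1 = 124
Weekday index = (2 + 124) mod 7 = 0

Day of the week: Monday


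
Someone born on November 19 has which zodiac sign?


Date: November 19
Conventional tropical zodiac dates: Scorpio from October 23 onward; Sagittarius starts November 22
November 19 falls within the Scorpio range

Scorpio


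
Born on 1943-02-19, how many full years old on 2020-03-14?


Birth: 1943-02-19
Reference: 2020-03-14
Year difference: 2020 - 1943 = 77

77 years old


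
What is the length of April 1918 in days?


April 1918

30 days


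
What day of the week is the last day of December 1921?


December 1921 has 31 days
Anchor: Jan 1, 1921. With p = 1921 - 1 = 1920: (p + p//4 - p//100 + p//400) mod 7 = (1920 + 480 - 19 + 4) mod 7 = 2385 mod 7 = 5 -> Saturday (Mon=0 ... Sun=6)
Days before December (Jan-Nov): 334; December 1 index = (5 + 334) mod 7 = 3 -> Thursday
Last day offset: 31 - 1 = 30 days
Weekday index = (3 + 30) mod 7 = 5

Saturday, December 31


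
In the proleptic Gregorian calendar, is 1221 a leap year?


Gregorian leap year rule: divisible by 4, but not by 100, unless also by 400.
1221 is not divisible by 4 -> not a leap year

No


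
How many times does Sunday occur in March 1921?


March 1921 has 31 days
Anchor: Jan 1, 1921. With p = 1921 - 1 = 1920: (p + p//4 - p//100 + p//400) mod 7 = (1920 + 480 - 19 + 4) mod 7 = 2385 mod 7 = 5 -> Saturday (Mon=0 ... Sun=6)
Days before March (Jan-Feb): 59; March 1 index = (5 + 59) mod 7 = 1 -> Tuesday
First Sunday is March 6
Sundays: 6, 13, 20, 27

4 Sundays


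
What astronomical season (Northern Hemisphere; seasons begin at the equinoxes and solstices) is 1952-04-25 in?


Date: April 25
Astronomical Spring (approx.; exact equinox/solstice day varies by year): March 20 to June 20
April 25 falls within the Spring window

Spring


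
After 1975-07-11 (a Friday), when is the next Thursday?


Current: Friday
Target: Thursday
Days ahead: 6

Next Thursday: 1975-07-17


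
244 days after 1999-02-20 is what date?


Start: 1999-02-20, add 244 days
February 1999 has 28 days: 28 - 20 = 8 days to February 28 -> 236 left
March 1999 has 31 days -> 205 left
April 1999 has 30 days -> 175 left
May 1999 has 31 days -> 144 left
June 1999 has 30 days -> 114 left
July 1999 has 31 days -> 83 left
August 1999 has 31 days -> 52 left
September 1999 has 30 days -> 22 left
October 1999: 22 <= 31 -> lands on October 22

Result: 1999-10-22


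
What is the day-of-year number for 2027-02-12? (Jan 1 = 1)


Date: February 12, 2027
Days in months 1 through 1: 31
Plus 12 days in February

Day of year: 43


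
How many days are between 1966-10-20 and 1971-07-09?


From 1966-10-20 to 1971-07-09
1966-10-20: days before October = 31 + 28 + 31 + 30 + 31 + 30 + 31 + 31 + 30 = 273 (1966 is not a leap year); day of year = 273 + 20 = 293
1971-07-09: days before July = 31 + 28 + 31 + 30 + 31 + 30 = 181 (1971 is not a leap year); day of year = 181 + 9 = 190
Rest of 1966: 365 - 293 = 72
Full years 1967 (365), 1968 (366), 1969 (365), 1970 (365): 1461
Total = 72 + 1461 + 190 = 1723

1723 days


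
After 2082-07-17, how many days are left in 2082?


Day of year: 198 of 365
Remaining = 365 - 198

167 days


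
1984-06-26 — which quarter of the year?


Month: June (month 6)
Q1: Jan-Mar, Q2: Apr-Jun, Q3: Jul-Sep, Q4: Oct-Dec

Q2


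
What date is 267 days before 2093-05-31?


Start: 2093-05-31, subtract 267 days
Back 31 days from May 31 reaches April 30, 2093 -> 236 left
April 2093 has 30 days -> back to March 31, 2093 -> 206 left
March 2093 has 31 days -> back to February 28, 2093 -> 175 left
February 2093 has 28 days -> back to January 31, 2093 -> 147 left
January 2093 has 31 days -> back to December 31, 2092 -> 116 left
December 2092 has 31 days -> back to November 30, 2092 -> 85 left
November 2092 has 30 days -> back to October 31, 2092 -> 55 left
October 2092 has 31 days -> back to September 30, 2092 -> 24 left
September 2092: 30 - 24 = 6 -> lands on September 6

Result: 2092-09-06


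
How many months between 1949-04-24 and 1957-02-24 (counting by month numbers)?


From April 1949 to February 1957
8 years * 12 = 96 months, minus 2 months = 94

94 months


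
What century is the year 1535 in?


Century = (year - 1) // 100 + 1
= (1535 - 1) // 100 + 1
= 1534 // 100 + 1
= 15 + 1

16th century


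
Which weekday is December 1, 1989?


Target: December 1, 1989
Anchor: Jan 1, 1989. With p = 1989 - 1 = 1988: (p + p//4 - p//100 + p//400) mod 7 = (1988 + 497 - 19 + 4) mod 7 = 2470 mod 7 = 6 -> Sunday (Mon=0 ... Sun=6)
Days before December (Jan-Nov): 334 days
Weekday index = (6 + 334) mod 7 = 4

Friday


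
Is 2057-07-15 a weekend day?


Anchor: Jan 1, 2057. With p = 2057 - 1 = 2056: (p + p//4 - p//100 + p//400) mod 7 = (2056 + 514 - 20 + 5) mod 7 = 2555 mod 7 = 0 -> Monday (Mon=0 ... Sun=6)
Day of year: 196; offset = 195
Weekday index = (0 + 195) mod 7 = 6 -> Sunday
Weekend days: Saturday, Sunday

Yes


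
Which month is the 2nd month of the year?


Month 2 of 12

February


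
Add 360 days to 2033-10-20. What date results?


Start: 2033-10-20, add 360 days
October 2033 has 31 days: 31 - 20 = 11 days to October 31 -> 349 left
November 2033 has 30 days -> 319 left
December 2033 has 31 days -> 288 left
January 2034 has 31 days -> 257 left
February 2034 has 28 days -> 229 left
March 2034 has 31 days -> 198 left
April 2034 has 30 days -> 168 left
May 2034 has 31 days -> 137 left
June 2034 has 30 days -> 107 left
July 2034 has 31 days -> 76 left
August 2034 has 31 days -> 45 left
September 2034 has 30 days -> 15 left
October 2034: 15 <= 31 -> lands on October 15

Result: 2034-10-15


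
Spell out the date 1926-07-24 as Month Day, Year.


ISO 1926-07-24 parses as year=1926, month=07, day=24
Month 7 -> July

July 24, 1926


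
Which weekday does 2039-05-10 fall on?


Date: May 10, 2039
Anchor: Jan 1, 2039. With p = 2039 - 1 = 2038: (p + p//4 - p//100 + p//400) mod 7 = (2038 + 509 - 20 + 5) mod 7 = 2532 mod 7 = 5 -> Saturday (Mon=0 ... Sun=6)
Days before May (Jan-Apr): 120; offset = 120 + 10 - 1 = 129
Weekday index = (5 + 129) mod 7 = 1

Day of the week: Tuesday


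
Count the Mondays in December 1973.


December 1973 has 31 days
Anchor: Jan 1, 1973. With p = 1973 - 1 = 1972: (p + p//4 - p//100 + p//400) mod 7 = (1972 + 493 - 19 + 4) mod 7 = 2450 mod 7 = 0 -> Monday (Mon=0 ... Sun=6)
Days before December (Jan-Nov): 334; December 1 index = (0 + 334) mod 7 = 5 -> Saturday
First Monday is December 3
Mondays: 3, 10, 17, 24, 31

5 Mondays


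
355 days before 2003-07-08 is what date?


Start: 2003-07-08, subtract 355 days
Back 8 days from July 8 reaches June 30, 2003 -> 347 left
June 2003 has 30 days -> back to May 31, 2003 -> 317 left
May 2003 has 31 days -> back to April 30, 2003 -> 286 left
April 2003 has 30 days -> back to March 31, 2003 -> 256 left
March 2003 has 31 days -> back to February 28, 2003 -> 225 left
February 2003 has 28 days -> back to January 31, 2003 -> 197 left
January 2003 has 31 days -> back to December 31, 2002 -> 166 left
December 2002 has 31 days -> back to November 30, 2002 -> 135 left
November 2002 has 30 days -> back to October 31, 2002 -> 105 left
October 2002 has 31 days -> back to September 30, 2002 -> 74 left
September 2002 has 30 days -> back to August 31, 2002 -> 44 left
August 2002 has 31 days -> back to July 31, 2002 -> 13 left
July 2002: 31 - 13 = 18 -> lands on July 18

Result: 2002-07-18


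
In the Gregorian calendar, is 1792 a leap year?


Gregorian leap year rule: divisible by 4, but not by 100, unless also by 400.
1792 is divisible by 4 but not 100 -> leap year

Yes


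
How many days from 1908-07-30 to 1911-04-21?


From 1908-07-30 to 1911-04-21
1908-07-30: days before July = 31 + 29 + 31 + 30 + 31 + 30 = 182 (1908 is a leap year); day of year = 182 + 30 = 212
1911-04-21: days before April = 31 + 28 + 31 = 90 (1911 is not a leap year); day of year = 90 + 21 = 111
Rest of 1908: 366 - 212 = 154
Full years 1909 (365), 1910 (365): 730
Total = 154 + 730 + 111 = 995

995 days


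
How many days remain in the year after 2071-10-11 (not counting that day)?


Day of year: 284 of 365
Remaining = 365 - 284

81 days


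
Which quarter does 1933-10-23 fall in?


Month: October (month 10)
Q1: Jan-Mar, Q2: Apr-Jun, Q3: Jul-Sep, Q4: Oct-Dec

Q4


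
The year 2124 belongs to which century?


Century = (year - 1) // 100 + 1
= (2124 - 1) // 100 + 1
= 2123 // 100 + 1
= 21 + 1

22nd century


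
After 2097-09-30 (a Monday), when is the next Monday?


Current: Monday
Target: Monday
Days ahead: 7

Next Monday: 2097-10-07


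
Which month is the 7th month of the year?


Month 7 of 12

July


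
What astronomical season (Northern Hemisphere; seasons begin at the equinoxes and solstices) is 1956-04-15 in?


Date: April 15
Astronomical Spring (approx.; exact equinox/solstice day varies by year): March 20 to June 20
April 15 falls within the Spring window

Spring


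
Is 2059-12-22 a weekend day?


Anchor: Jan 1, 2059. With p = 2059 - 1 = 2058: (p + p//4 - p//100 + p//400) mod 7 = (2058 + 514 - 20 + 5) mod 7 = 2557 mod 7 = 2 -> Wednesday (Mon=0 ... Sun=6)
Day of year: 356; offset = 355
Weekday index = (2 + 355) mod 7 = 0 -> Monday
Weekend days: Saturday, Sunday

No


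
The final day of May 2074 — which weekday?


May 2074 has 31 days
Anchor: Jan 1, 2074. With p = 2074 - 1 = 2073: (p + p//4 - p//100 + p//400) mod 7 = (2073 + 518 - 20 + 5) mod 7 = 2576 mod 7 = 0 -> Monday (Mon=0 ... Sun=6)
Days before May (Jan-Apr): 120; May 1 index = (0 + 120) mod 7 = 1 -> Tuesday
Last day offset: 31 - 1 = 30 days
Weekday index = (1 + 30) mod 7 = 3

Thursday, May 31


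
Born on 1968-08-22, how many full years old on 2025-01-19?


Birth: 1968-08-22
Reference: 2025-01-19
Year difference: 2025 - 1968 = 57
Birthday not yet reached in 2025, subtract 1

56 years old


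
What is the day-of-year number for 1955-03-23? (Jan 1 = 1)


Date: March 23, 1955
Days in months 1 through 2: 59
Plus 23 days in March

Day of year: 82


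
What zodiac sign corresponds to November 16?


Date: November 16
Conventional tropical zodiac dates: Scorpio from October 23 onward; Sagittarius starts November 22
November 16 falls within the Scorpio range

Scorpio


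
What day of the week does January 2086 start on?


Target: January 1, 2086
Anchor: Jan 1, 2086. With p = 2086 - 1 = 2085: (p + p//4 - p//100 + p//400) mod 7 = (2085 + 521 - 20 + 5) mod 7 = 2591 mod 7 = 1 -> Tuesday (Mon=0 ... Sun=6)
Offset from anchor: 0 days
Weekday index = (1 + 0) mod 7 = 1

Tuesday


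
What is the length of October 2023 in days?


October 2023

31 days


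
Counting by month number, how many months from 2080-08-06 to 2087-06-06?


From August 2080 to June 2087
7 years * 12 = 84 months, minus 2 months = 82

82 months


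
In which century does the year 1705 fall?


Century = (year - 1) // 100 + 1
= (1705 - 1) // 100 + 1
= 1704 // 100 + 1
= 17 + 1

18th century


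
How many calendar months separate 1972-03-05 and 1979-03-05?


From March 1972 to March 1979
7 years * 12 = 84 months = 84

84 months


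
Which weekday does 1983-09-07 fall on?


Date: September 7, 1983
Anchor: Jan 1, 1983. With p = 1983 - 1 = 1982: (p + p//4 - p//100 + p//400) mod 7 = (1982 + 495 - 19 + 4) mod 7 = 2462 mod 7 = 5 -> Saturday (Mon=0 ... Sun=6)
Days before September (Jan-Aug): 243; offset = 243 + 7 - 1 = 249
Weekday index = (5 + 249) mod 7 = 2

Day of the week: Wednesday


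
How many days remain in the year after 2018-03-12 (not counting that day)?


Day of year: 71 of 365
Remaining = 365 - 71

294 days


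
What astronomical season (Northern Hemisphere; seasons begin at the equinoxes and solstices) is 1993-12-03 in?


Date: December 3
Astronomical Autumn (approx.; exact equinox/solstice day varies by year): September 22 to December 20
December 3 falls within the Autumn window

Autumn


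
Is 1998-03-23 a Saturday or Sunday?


Anchor: Jan 1, 1998. With p = 1998 - 1 = 1997: (p + p//4 - p//100 + p//400) mod 7 = (1997 + 499 - 19 + 4) mod 7 = 2481 mod 7 = 3 -> Thursday (Mon=0 ... Sun=6)
Day of year: 82; offset = 81
Weekday index = (3 + 81) mod 7 = 0 -> Monday
Weekend days: Saturday, Sunday

No


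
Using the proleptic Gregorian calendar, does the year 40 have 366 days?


Gregorian leap year rule: divisible by 4, but not by 100, unless also by 400.
40 is divisible by 4 but not 100 -> leap year

Yes


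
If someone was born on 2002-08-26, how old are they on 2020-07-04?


Birth: 2002-08-26
Reference: 2020-07-04
Year difference: 2020 - 2002 = 18
Birthday not yet reached in 2020, subtract 1

17 years old


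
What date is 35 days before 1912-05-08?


Start: 1912-05-08, subtract 35 days
Back 8 days from May 8 reaches April 30, 1912 -> 27 left
April 1912: 30 - 27 = 3 -> lands on April 3

Result: 1912-04-03


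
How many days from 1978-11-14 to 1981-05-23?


From 1978-11-14 to 1981-05-23
1978-11-14: days before November = 31 + 28 + 31 + 30 + 31 + 30 + 31 + 31 + 30 + 31 = 304 (1978 is not a leap year); day of year = 304 + 14 = 318
1981-05-23: days before May = 31 + 28 + 31 + 30 = 120 (1981 is not a leap year); day of year = 120 + 23 = 143
Rest of 1978: 365 - 318 = 47
Full years 1979 (365), 1980 (366): 731
Total = 47 + 731 + 143 = 921

921 days


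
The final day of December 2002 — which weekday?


December 2002 has 31 days
Anchor: Jan 1, 2002. With p = 2002 - 1 = 2001: (p + p//4 - p//100 + p//400) mod 7 = (2001 + 500 - 20 + 5) mod 7 = 2486 mod 7 = 1 -> Tuesday (Mon=0 ... Sun=6)
Days before December (Jan-Nov): 334; December 1 index = (1 + 334) mod 7 = 6 -> Sunday
Last day offset: 31 - 1 = 30 days
Weekday index = (6 + 30) mod 7 = 1

Tuesday, December 31


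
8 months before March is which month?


March is month 3
3 - 8 = -5; wrap: -5 + 12 = 7

July


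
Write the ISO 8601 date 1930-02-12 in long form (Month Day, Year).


ISO 1930-02-12 parses as year=1930, month=02, day=12
Month 2 -> February

February 12, 1930


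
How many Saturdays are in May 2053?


May 2053 has 31 days
Anchor: Jan 1, 2053. With p = 2053 - 1 = 2052: (p + p//4 - p//100 + p//400) mod 7 = (2052 + 513 - 20 + 5) mod 7 = 2550 mod 7 = 2 -> Wednesday (Mon=0 ... Sun=6)
Days before May (Jan-Apr): 120; May 1 index = (2 + 120) mod 7 = 3 -> Thursday
First Saturday is May 3
Saturdays: 3, 10, 17, 24, 31

5 Saturdays


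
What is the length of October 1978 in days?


October 1978

31 days


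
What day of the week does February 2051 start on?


Target: February 1, 2051
Anchor: Jan 1, 2051. With p = 2051 - 1 = 2050: (p + p//4 - p//100 + p//400) mod 7 = (2050 + 512 - 20 + 5) mod 7 = 2547 mod 7 = 6 -> Sunday (Mon=0 ... Sun=6)
Days before February (Jan): 31 days
Weekday index = (6 + 31) mod 7 = 2

Wednesday


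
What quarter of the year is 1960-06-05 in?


Month: June (month 6)
Q1: Jan-Mar, Q2: Apr-Jun, Q3: Jul-Sep, Q4: Oct-Dec

Q2


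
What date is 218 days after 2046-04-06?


Start: 2046-04-06, add 218 days
April 2046 has 30 days: 30 - 6 = 24 days to April 30 -> 194 left
May 2046 has 31 days -> 163 left
June 2046 has 30 days -> 133 left
July 2046 has 31 days -> 102 left
August 2046 has 31 days -> 71 left
September 2046 has 30 days -> 41 left
October 2046 has 31 days -> 10 left
November 2046: 10 <= 30 -> lands on November 10

Result: 2046-11-10


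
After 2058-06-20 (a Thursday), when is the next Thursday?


Current: Thursday
Target: Thursday
Days ahead: 7

Next Thursday: 2058-06-27


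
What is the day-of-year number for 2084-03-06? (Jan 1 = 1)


Date: March 6, 2084
Days in months 1 through 2: 60
Plus 6 days in March

Day of year: 66


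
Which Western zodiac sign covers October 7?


Date: October 7
Conventional tropical zodiac dates: Libra from September 23 onward; Scorpio starts October 23
October 7 falls within the Libra range

Libra


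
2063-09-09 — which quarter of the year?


Month: September (month 9)
Q1: Jan-Mar, Q2: Apr-Jun, Q3: Jul-Sep, Q4: Oct-Dec

Q3


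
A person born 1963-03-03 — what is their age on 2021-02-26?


Birth: 1963-03-03
Reference: 2021-02-26
Year difference: 2021 - 1963 = 58
Birthday not yet reached in 2021, subtract 1

57 years old


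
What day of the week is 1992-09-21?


Date: September 21, 1992
Anchor: Jan 1, 1992. With p = 1992 - 1 = 1991: (p + p//4 - p//100 + p//400) mod 7 = (1991 + 497 - 19 + 4) mod 7 = 2473 mod 7 = 2 -> Wednesday (Mon=0 ... Sun=6)
Days before September (Jan-Aug): 244; offset = 244 + 21 - 1 = 264
Weekday index = (2 + 264) mod 7 = 0

Day of the week: Monday


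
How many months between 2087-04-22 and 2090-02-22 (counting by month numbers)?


From April 2087 to February 2090
3 years * 12 = 36 months, minus 2 months = 34

34 months


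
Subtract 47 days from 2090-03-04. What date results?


Start: 2090-03-04, subtract 47 days
Back 4 days from March 4 reaches February 28, 2090 -> 43 left
February 2090 has 28 days -> back to January 31, 2090 -> 15 left
January 2090: 31 - 15 = 16 -> lands on January 16

Result: 2090-01-16


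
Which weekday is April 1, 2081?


Target: April 1, 2081
Anchor: Jan 1, 2081. With p = 2081 - 1 = 2080: (p + p//4 - p//100 + p//400) mod 7 = (2080 + 520 - 20 + 5) mod 7 = 2585 mod 7 = 2 -> Wednesday (Mon=0 ... Sun=6)
Days before April (Jan-Mar): 90 days
Weekday index = (2 + 90) mod 7 = 1

Tuesday


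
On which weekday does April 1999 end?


April 1999 has 30 days
Anchor: Jan 1, 1999. With p = 1999 - 1 = 1998: (p + p//4 - p//100 + p//400) mod 7 = (1998 + 499 - 19 + 4) mod 7 = 2482 mod 7 = 4 -> Friday (Mon=0 ... Sun=6)
Days before April (Jan-Mar): 90; April 1 index = (4 + 90) mod 7 = 3 -> Thursday
Last day offset: 30 - 1 = 29 days
Weekday index = (3 + 29) mod 7 = 4

Friday, April 30


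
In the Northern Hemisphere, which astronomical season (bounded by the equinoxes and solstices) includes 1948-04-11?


Date: April 11
Astronomical Spring (approx.; exact equinox/solstice day varies by year): March 20 to June 20
April 11 falls within the Spring window

Spring


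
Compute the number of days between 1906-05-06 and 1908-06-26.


From 1906-05-06 to 1908-06-26
1906-05-06: days before May = 31 + 28 + 31 + 30 = 120 (1906 is not a leap year); day of year = 120 + 6 = 126
1908-06-26: days before June = 31 + 29 + 31 + 30 + 31 = 152 (1908 is a leap year); day of year = 152 + 26 = 178
Rest of 1906: 365 - 126 = 239
Full years 1907 (365): 365
Total = 239 + 365 + 178 = 782

782 days


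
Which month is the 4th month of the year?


Month 4 of 12

April


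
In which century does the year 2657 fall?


Century = (year - 1) // 100 + 1
= (2657 - 1) // 100 + 1
= 2656 // 100 + 1
= 26 + 1

27th century


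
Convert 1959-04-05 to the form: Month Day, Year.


ISO 1959-04-05 parses as year=1959, month=04, day=05
Month 4 -> April

April 5, 1959


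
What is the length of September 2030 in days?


September 2030

30 days


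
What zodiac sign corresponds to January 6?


Date: January 6
Conventional tropical zodiac dates: Capricorn from December 22 onward; Aquarius starts January 20
January 6 falls within the Capricorn range

Capricorn


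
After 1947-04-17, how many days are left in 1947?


Day of year: 107 of 365
Remaining = 365 - 107

258 days


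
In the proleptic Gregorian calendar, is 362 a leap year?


Gregorian leap year rule: divisible by 4, but not by 100, unless also by 400.
362 is not divisible by 4 -> not a leap year

No


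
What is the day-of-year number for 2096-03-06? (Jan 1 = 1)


Date: March 6, 2096
Days in months 1 through 2: 60
Plus 6 days in March

Day of year: 66


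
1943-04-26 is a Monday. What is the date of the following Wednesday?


Current: Monday
Target: Wednesday
Days ahead: 2

Next Wednesday: 1943-04-28


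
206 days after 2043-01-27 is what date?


Start: 2043-01-27, add 206 days
January 2043 has 31 days: 31 - 27 = 4 days to January 31 -> 202 left
February 2043 has 28 days -> 174 left
March 2043 has 31 days -> 143 left
April 2043 has 30 days -> 113 left
May 2043 has 31 days -> 82 left
June 2043 has 30 days -> 52 left
July 2043 has 31 days -> 21 left
August 2043: 21 <= 31 -> lands on August 21

Result: 2043-08-21


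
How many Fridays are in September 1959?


September 1959 has 30 days
Anchor: Jan 1, 1959. With p = 1959 - 1 = 1958: (p + p//4 - p//100 + p//400) mod 7 = (1958 + 489 - 19 + 4) mod 7 = 2432 mod 7 = 3 -> Thursday (Mon=0 ... Sun=6)
Days before September (Jan-Aug): 243; September 1 index = (3 + 243) mod 7 = 1 -> Tuesday
First Friday is September 4
Fridays: 4, 11, 18, 25

4 Fridays


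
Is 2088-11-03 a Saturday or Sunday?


Anchor: Jan 1, 2088. With p = 2088 - 1 = 2087: (p + p//4 - p//100 + p//400) mod 7 = (2087 + 521 - 20 + 5) mod 7 = 2593 mod 7 = 3 -> Thursday (Mon=0 ... Sun=6)
Day of year: 308; offset = 307
Weekday index = (3 + 307) mod 7 = 2 -> Wednesday
Weekend days: Saturday, Sunday

No


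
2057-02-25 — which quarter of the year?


Month: February (month 2)
Q1: Jan-Mar, Q2: Apr-Jun, Q3: Jul-Sep, Q4: Oct-Dec

Q1


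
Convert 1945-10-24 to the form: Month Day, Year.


ISO 1945-10-24 parses as year=1945, month=10, day=24
Month 10 -> October

October 24, 1945


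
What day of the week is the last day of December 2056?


December 2056 has 31 days
Anchor: Jan 1, 2056. With p = 2056 - 1 = 2055: (p + p//4 - p//100 + p//400) mod 7 = (2055 + 513 - 20 + 5) mod 7 = 2553 mod 7 = 5 -> Saturday (Mon=0 ... Sun=6)
Days before December (Jan-Nov): 335; December 1 index = (5 + 335) mod 7 = 4 -> Friday
Last day offset: 31 - 1 = 30 days
Weekday index = (4 + 30) mod 7 = 6

Sunday, December 31


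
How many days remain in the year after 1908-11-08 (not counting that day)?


Day of year: 313 of 366
Remaining = 366 - 313

53 days


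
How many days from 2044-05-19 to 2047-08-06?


From 2044-05-19 to 2047-08-06
2044-05-19: days before May = 31 + 29 + 31 + 30 = 121 (2044 is a leap year); day of year = 121 + 19 = 140
2047-08-06: days before August = 31 + 28 + 31 + 30 + 31 + 30 + 31 = 212 (2047 is not a leap year); day of year = 212 + 6 = 218
Rest of 2044: 366 - 140 = 226
Full years 2045 (365), 2046 (365): 730
Total = 226 + 730 + 218 = 1174

1174 days


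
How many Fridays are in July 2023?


July 2023 has 31 days
Anchor: Jan 1, 2023. With p = 2023 - 1 = 2022: (p + p//4 - p//100 + p//400) mod 7 = (2022 + 505 - 20 + 5) mod 7 = 2512 mod 7 = 6 -> Sunday (Mon=0 ... Sun=6)
Days before July (Jan-Jun): 181; July 1 index = (6 + 181) mod 7 = 5 -> Saturday
First Friday is July 7
Fridays: 7, 14, 21, 28

4 Fridays


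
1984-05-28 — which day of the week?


Date: May 28, 1984
Anchor: Jan 1, 1984. With p = 1984 - 1 = 1983: (p + p//4 - p//100 + p//400) mod 7 = (1983 + 495 - 19 + 4) mod 7 = 2463 mod 7 = 6 -> Sunday (Mon=0 ... Sun=6)
Days before May (Jan-Apr): 121; offset = 121 + 28 - 1 = 148
Weekday index = (6 + 148) mod 7 = 0

Day of the week: Monday


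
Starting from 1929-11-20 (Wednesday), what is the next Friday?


Current: Wednesday
Target: Friday
Days ahead: 2

Next Friday: 1929-11-22


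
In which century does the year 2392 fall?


Century = (year - 1) // 100 + 1
= (2392 - 1) // 100 + 1
= 2391 // 100 + 1
= 23 + 1

24th century


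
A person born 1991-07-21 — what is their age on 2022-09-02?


Birth: 1991-07-21
Reference: 2022-09-02
Year difference: 2022 - 1991 = 31

31 years old


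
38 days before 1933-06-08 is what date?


Start: 1933-06-08, subtract 38 days
Back 8 days from June 8 reaches May 31, 1933 -> 30 left
May 1933: 31 - 30 = 1 -> lands on May 1

Result: 1933-05-01


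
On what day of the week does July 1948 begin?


Target: July 1, 1948
Anchor: Jan 1, 1948. With p = 1948 - 1 = 1947: (p + p//4 - p//100 + p//400) mod 7 = (1947 + 486 - 19 + 4) mod 7 = 2418 mod 7 = 3 -> Thursday (Mon=0 ... Sun=6)
Days before July (Jan-Jun): 182 days
Weekday index = (3 + 182) mod 7 = 3

Thursday


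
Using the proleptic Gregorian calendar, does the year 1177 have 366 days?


Gregorian leap year rule: divisible by 4, but not by 100, unless also by 400.
1177 is not divisible by 4 -> not a leap year

No


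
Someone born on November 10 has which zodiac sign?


Date: November 10
Conventional tropical zodiac dates: Scorpio from October 23 onward; Sagittarius starts November 22
November 10 falls within the Scorpio range

Scorpio


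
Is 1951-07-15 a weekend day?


Anchor: Jan 1, 1951. With p = 1951 - 1 = 1950: (p + p//4 - p//100 + p//400) mod 7 = (1950 + 487 - 19 + 4) mod 7 = 2422 mod 7 = 0 -> Monday (Mon=0 ... Sun=6)
Day of year: 196; offset = 195
Weekday index = (0 + 195) mod 7 = 6 -> Sunday
Weekend days: Saturday, Sunday

Yes


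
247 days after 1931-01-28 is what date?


Start: 1931-01-28, add 247 days
January 1931 has 31 days: 31 - 28 = 3 days to January 31 -> 244 left
February 1931 has 28 days -> 216 left
March 1931 has 31 days -> 185 left
April 1931 has 30 days -> 155 left
May 1931 has 31 days -> 124 left
June 1931 has 30 days -> 94 left
July 1931 has 31 days -> 63 left
August 1931 has 31 days -> 32 left
September 1931 has 30 days -> 2 left
October 1931: 2 <= 31 -> lands on October 2

Result: 1931-10-02


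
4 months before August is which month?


August is month 8
8 - 4 = 4

April


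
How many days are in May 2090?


May 2090

31 days


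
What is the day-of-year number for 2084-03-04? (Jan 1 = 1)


Date: March 4, 2084
Days in months 1 through 2: 60
Plus 4 days in March

Day of year: 64


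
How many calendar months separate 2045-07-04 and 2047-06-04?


From July 2045 to June 2047
2 years * 12 = 24 months, minus 1 month = 23

23 months


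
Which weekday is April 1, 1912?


Target: April 1, 1912
Anchor: Jan 1, 1912. With p = 1912 - 1 = 1911: (p + p//4 - p//100 + p//400) mod 7 = (1911 + 477 - 19 + 4) mod 7 = 2373 mod 7 = 0 -> Monday (Mon=0 ... Sun=6)
Days before April (Jan-Mar): 91 days
Weekday index = (0 + 91) mod 7 = 0

Monday


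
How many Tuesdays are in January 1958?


January 1958 has 31 days
Anchor: Jan 1, 1958. With p = 1958 - 1 = 1957: (p + p//4 - p//100 + p//400) mod 7 = (1957 + 489 - 19 + 4) mod 7 = 2431 mod 7 = 2 -> Wednesday (Mon=0 ... Sun=6)
January 1 is the anchor itself -> Wednesday
First Tuesday is January 7
Tuesdays: 7, 14, 21, 28

4 Tuesdays


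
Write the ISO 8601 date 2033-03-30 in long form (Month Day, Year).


ISO 2033-03-30 parses as year=2033, month=03, day=30
Month 3 -> March

March 30, 2033


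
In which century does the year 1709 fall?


Century = (year - 1) // 100 + 1
= (1709 - 1) // 100 + 1
= 1708 // 100 + 1
= 17 + 1

18th century


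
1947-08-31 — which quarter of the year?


Month: August (month 8)
Q1: Jan-Mar, Q2: Apr-Jun, Q3: Jul-Sep, Q4: Oct-Dec

Q3


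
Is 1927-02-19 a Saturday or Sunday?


Anchor: Jan 1, 1927. With p = 1927 - 1 = 1926: (p + p//4 - p//100 + p//400) mod 7 = (1926 + 481 - 19 + 4) mod 7 = 2392 mod 7 = 5 -> Saturday (Mon=0 ... Sun=6)
Day of year: 50; offset = 49
Weekday index = (5 + 49) mod 7 = 5 -> Saturday
Weekend days: Saturday, Sunday

Yes


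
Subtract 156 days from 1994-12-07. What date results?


Start: 1994-12-07, subtract 156 days
Back 7 days from December 7 reaches November 30, 1994 -> 149 left
November 1994 has 30 days -> back to October 31, 1994 -> 119 left
October 1994 has 31 days -> back to September 30, 1994 -> 88 left
September 1994 has 30 days -> back to August 31, 1994 -> 58 left
August 1994 has 31 days -> back to July 31, 1994 -> 27 left
July 1994: 31 - 27 = 4 -> lands on July 4

Result: 1994-07-04


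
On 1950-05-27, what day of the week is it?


Date: May 27, 1950
Anchor: Jan 1, 1950. With p = 1950 - 1 = 1949: (p + p//4 - p//100 + p//400) mod 7 = (1949 + 487 - 19 + 4) mod 7 = 2421 mod 7 = 6 -> Sunday (Mon=0 ... Sun=6)
Days before May (Jan-Apr): 120; offset = 120 + 27 - 1 = 146
Weekday index = (6 + 146) mod 7 = 5

Day of the week: Saturday


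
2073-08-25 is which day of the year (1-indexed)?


Date: August 25, 2073
Days in months 1 through 7: 212
Plus 25 days in August

Day of year: 237


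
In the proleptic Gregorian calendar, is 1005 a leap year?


Gregorian leap year rule: divisible by 4, but not by 100, unless also by 400.
1005 is not divisible by 4 -> not a leap year

No


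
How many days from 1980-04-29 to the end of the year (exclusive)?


Day of year: 120 of 366
Remaining = 366 - 120

246 days


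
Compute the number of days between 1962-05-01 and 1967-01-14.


From 1962-05-01 to 1967-01-14
1962-05-01: days before May = 31 + 28 + 31 + 30 = 120 (1962 is not a leap year); day of year = 120 + 1 = 121
1967-01-14: day of year = 14
Rest of 1962: 365 - 121 = 244
Full years 1963 (365), 1964 (366), 1965 (365), 1966 (365): 1461
Total = 244 + 1461 + 14 = 1719

1719 days


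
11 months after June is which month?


June is month 6
6 + 11 = 17; wrap: 17 - 12 = 5

May


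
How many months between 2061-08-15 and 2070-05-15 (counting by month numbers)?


From August 2061 to May 2070
9 years * 12 = 108 months, minus 3 months = 105

105 months


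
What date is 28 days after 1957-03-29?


Start: 1957-03-29, add 28 days
March 1957 has 31 days: 31 - 29 = 2 days to March 31 -> 26 left
April 1957: 26 <= 30 -> lands on April 26

Result: 1957-04-26


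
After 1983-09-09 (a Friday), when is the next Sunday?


Current: Friday
Target: Sunday
Days ahead: 2

Next Sunday: 1983-09-11


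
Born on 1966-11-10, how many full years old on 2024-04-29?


Birth: 1966-11-10
Reference: 2024-04-29
Year difference: 2024 - 1966 = 58
Birthday not yet reached in 2024, subtract 1

57 years old


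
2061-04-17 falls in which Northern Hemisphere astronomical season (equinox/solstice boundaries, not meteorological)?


Date: April 17
Astronomical Spring (approx.; exact equinox/solstice day varies by year): March 20 to June 20
April 17 falls within the Spring window

Spring


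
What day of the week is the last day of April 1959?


April 1959 has 30 days
Anchor: Jan 1, 1959. With p = 1959 - 1 = 1958: (p + p//4 - p//100 + p//400) mod 7 = (1958 + 489 - 19 + 4) mod 7 = 2432 mod 7 = 3 -> Thursday (Mon=0 ... Sun=6)
Days before April (Jan-Mar): 90; April 1 index = (3 + 90) mod 7 = 2 -> Wednesday
Last day offset: 30 - 1 = 29 days
Weekday index = (2 + 29) mod 7 = 3

Thursday, April 30


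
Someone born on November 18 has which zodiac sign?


Date: November 18
Conventional tropical zodiac dates: Scorpio from October 23 onward; Sagittarius starts November 22
November 18 falls within the Scorpio range

Scorpio
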